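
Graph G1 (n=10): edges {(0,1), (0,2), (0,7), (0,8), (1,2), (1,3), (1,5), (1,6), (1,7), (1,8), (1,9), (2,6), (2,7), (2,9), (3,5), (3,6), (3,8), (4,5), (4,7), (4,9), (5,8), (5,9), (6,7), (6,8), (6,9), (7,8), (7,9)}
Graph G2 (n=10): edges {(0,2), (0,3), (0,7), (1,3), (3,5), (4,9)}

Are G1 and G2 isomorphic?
No, not isomorphic

The graphs are NOT isomorphic.

Connected components of G1: 1 component(s) with vertex sets [[0, 1, 2, 3, 4, 5, 6, 7, 8, 9]], sizes [10].
Connected components of G2: 4 component(s) with vertex sets [[6], [8], [4, 9], [0, 1, 2, 3, 5, 7]], sizes [1, 1, 2, 6].
The number of connected components (and the multiset of component sizes) is an isomorphism invariant — an isomorphism maps each component of G1 bijectively onto a component of G2. Since G1 has 1 component(s) and G2 has 4, they cannot be isomorphic.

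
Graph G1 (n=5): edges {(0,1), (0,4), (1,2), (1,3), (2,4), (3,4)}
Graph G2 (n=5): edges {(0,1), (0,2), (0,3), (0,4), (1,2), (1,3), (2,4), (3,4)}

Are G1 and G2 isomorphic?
No, not isomorphic

The graphs are NOT isomorphic.

Counting edges: G1 has 6 edge(s); G2 has 8 edge(s).
Edge count is an isomorphism invariant (a bijection on vertices induces a bijection on edges), so differing edge counts rule out isomorphism.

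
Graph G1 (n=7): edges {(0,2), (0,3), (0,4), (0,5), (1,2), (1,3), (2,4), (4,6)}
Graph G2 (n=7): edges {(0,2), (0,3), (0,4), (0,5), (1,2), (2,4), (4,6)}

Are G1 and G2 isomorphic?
No, not isomorphic

The graphs are NOT isomorphic.

Counting edges: G1 has 8 edge(s); G2 has 7 edge(s).
Edge count is an isomorphism invariant (a bijection on vertices induces a bijection on edges), so differing edge counts rule out isomorphism.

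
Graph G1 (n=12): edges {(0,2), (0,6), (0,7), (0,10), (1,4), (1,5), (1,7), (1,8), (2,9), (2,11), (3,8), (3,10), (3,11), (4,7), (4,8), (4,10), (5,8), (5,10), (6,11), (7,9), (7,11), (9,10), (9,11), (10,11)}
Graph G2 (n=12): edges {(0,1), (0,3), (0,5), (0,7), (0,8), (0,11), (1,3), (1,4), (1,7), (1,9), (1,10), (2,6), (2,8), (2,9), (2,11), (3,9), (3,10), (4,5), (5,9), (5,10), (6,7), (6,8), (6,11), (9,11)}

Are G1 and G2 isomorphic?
Yes, isomorphic

The graphs are isomorphic.
One valid mapping φ: V(G1) → V(G2): 0→5, 1→2, 2→10, 3→7, 4→11, 5→8, 6→4, 7→9, 8→6, 9→3, 10→0, 11→1

Verify φ preserves adjacency — for each edge of G1, its image is an edge of G2:
  (0,2) → (φ(0),φ(2)) = (5,10) ∈ E(G2) ✓
  (0,6) → (φ(0),φ(6)) = (4,5) ∈ E(G2) ✓
  (0,7) → (φ(0),φ(7)) = (5,9) ∈ E(G2) ✓
  (0,10) → (φ(0),φ(10)) = (0,5) ∈ E(G2) ✓
  (1,4) → (φ(1),φ(4)) = (2,11) ∈ E(G2) ✓
  (1,5) → (φ(1),φ(5)) = (2,8) ∈ E(G2) ✓
  (1,7) → (φ(1),φ(7)) = (2,9) ∈ E(G2) ✓
  (1,8) → (φ(1),φ(8)) = (2,6) ∈ E(G2) ✓
  (2,9) → (φ(2),φ(9)) = (3,10) ∈ E(G2) ✓
  (2,11) → (φ(2),φ(11)) = (1,10) ∈ E(G2) ✓
  (3,8) → (φ(3),φ(8)) = (6,7) ∈ E(G2) ✓
  (3,10) → (φ(3),φ(10)) = (0,7) ∈ E(G2) ✓
  (3,11) → (φ(3),φ(11)) = (1,7) ∈ E(G2) ✓
  (4,7) → (φ(4),φ(7)) = (9,11) ∈ E(G2) ✓
  (4,8) → (φ(4),φ(8)) = (6,11) ∈ E(G2) ✓
  (4,10) → (φ(4),φ(10)) = (0,11) ∈ E(G2) ✓
  (5,8) → (φ(5),φ(8)) = (6,8) ∈ E(G2) ✓
  (5,10) → (φ(5),φ(10)) = (0,8) ∈ E(G2) ✓
  (6,11) → (φ(6),φ(11)) = (1,4) ∈ E(G2) ✓
  (7,9) → (φ(7),φ(9)) = (3,9) ∈ E(G2) ✓
  (7,11) → (φ(7),φ(11)) = (1,9) ∈ E(G2) ✓
  (9,10) → (φ(9),φ(10)) = (0,3) ∈ E(G2) ✓
  (9,11) → (φ(9),φ(11)) = (1,3) ∈ E(G2) ✓
  (10,11) → (φ(10),φ(11)) = (0,1) ∈ E(G2) ✓
All 24 edges of G1 map to edges of G2, and |E(G1)| = |E(G2)| = 24, so φ is a bijection on edges as well as vertices. Hence G1 ≅ G2.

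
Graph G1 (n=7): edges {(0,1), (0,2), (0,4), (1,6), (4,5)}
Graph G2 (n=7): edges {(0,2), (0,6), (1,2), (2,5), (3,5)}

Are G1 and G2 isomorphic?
Yes, isomorphic

The graphs are isomorphic.
One valid mapping φ: V(G1) → V(G2): 0→2, 1→5, 2→1, 3→4, 4→0, 5→6, 6→3

Verify φ preserves adjacency — for each edge of G1, its image is an edge of G2:
  (0,1) → (φ(0),φ(1)) = (2,5) ∈ E(G2) ✓
  (0,2) → (φ(0),φ(2)) = (1,2) ∈ E(G2) ✓
  (0,4) → (φ(0),φ(4)) = (0,2) ∈ E(G2) ✓
  (1,6) → (φ(1),φ(6)) = (3,5) ∈ E(G2) ✓
  (4,5) → (φ(4),φ(5)) = (0,6) ∈ E(G2) ✓
All 5 edges of G1 map to edges of G2, and |E(G1)| = |E(G2)| = 5, so φ is a bijection on edges as well as vertices. Hence G1 ≅ G2.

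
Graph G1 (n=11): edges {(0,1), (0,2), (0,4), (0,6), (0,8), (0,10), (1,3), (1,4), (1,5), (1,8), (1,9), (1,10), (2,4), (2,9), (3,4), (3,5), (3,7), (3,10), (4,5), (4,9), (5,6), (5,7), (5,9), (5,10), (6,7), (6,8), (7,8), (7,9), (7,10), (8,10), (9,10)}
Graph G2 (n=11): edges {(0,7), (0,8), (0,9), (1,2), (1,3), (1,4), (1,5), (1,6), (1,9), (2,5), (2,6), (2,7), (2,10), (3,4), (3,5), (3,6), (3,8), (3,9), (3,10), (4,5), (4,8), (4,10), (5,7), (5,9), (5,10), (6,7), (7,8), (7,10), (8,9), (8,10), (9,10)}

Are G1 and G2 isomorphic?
Yes, isomorphic

The graphs are isomorphic.
One valid mapping φ: V(G1) → V(G2): 0→7, 1→10, 2→0, 3→4, 4→8, 5→3, 6→6, 7→1, 8→2, 9→9, 10→5

Verify φ preserves adjacency — for each edge of G1, its image is an edge of G2:
  (0,1) → (φ(0),φ(1)) = (7,10) ∈ E(G2) ✓
  (0,2) → (φ(0),φ(2)) = (0,7) ∈ E(G2) ✓
  (0,4) → (φ(0),φ(4)) = (7,8) ∈ E(G2) ✓
  (0,6) → (φ(0),φ(6)) = (6,7) ∈ E(G2) ✓
  (0,8) → (φ(0),φ(8)) = (2,7) ∈ E(G2) ✓
  (0,10) → (φ(0),φ(10)) = (5,7) ∈ E(G2) ✓
  (1,3) → (φ(1),φ(3)) = (4,10) ∈ E(G2) ✓
  (1,4) → (φ(1),φ(4)) = (8,10) ∈ E(G2) ✓
  (1,5) → (φ(1),φ(5)) = (3,10) ∈ E(G2) ✓
  (1,8) → (φ(1),φ(8)) = (2,10) ∈ E(G2) ✓
  (1,9) → (φ(1),φ(9)) = (9,10) ∈ E(G2) ✓
  (1,10) → (φ(1),φ(10)) = (5,10) ∈ E(G2) ✓
  (2,4) → (φ(2),φ(4)) = (0,8) ∈ E(G2) ✓
  (2,9) → (φ(2),φ(9)) = (0,9) ∈ E(G2) ✓
  (3,4) → (φ(3),φ(4)) = (4,8) ∈ E(G2) ✓
  (3,5) → (φ(3),φ(5)) = (3,4) ∈ E(G2) ✓
  (3,7) → (φ(3),φ(7)) = (1,4) ∈ E(G2) ✓
  (3,10) → (φ(3),φ(10)) = (4,5) ∈ E(G2) ✓
  (4,5) → (φ(4),φ(5)) = (3,8) ∈ E(G2) ✓
  (4,9) → (φ(4),φ(9)) = (8,9) ∈ E(G2) ✓
  (5,6) → (φ(5),φ(6)) = (3,6) ∈ E(G2) ✓
  (5,7) → (φ(5),φ(7)) = (1,3) ∈ E(G2) ✓
  (5,9) → (φ(5),φ(9)) = (3,9) ∈ E(G2) ✓
  (5,10) → (φ(5),φ(10)) = (3,5) ∈ E(G2) ✓
  (6,7) → (φ(6),φ(7)) = (1,6) ∈ E(G2) ✓
  (6,8) → (φ(6),φ(8)) = (2,6) ∈ E(G2) ✓
  (7,8) → (φ(7),φ(8)) = (1,2) ∈ E(G2) ✓
  (7,9) → (φ(7),φ(9)) = (1,9) ∈ E(G2) ✓
  (7,10) → (φ(7),φ(10)) = (1,5) ∈ E(G2) ✓
  (8,10) → (φ(8),φ(10)) = (2,5) ∈ E(G2) ✓
  (9,10) → (φ(9),φ(10)) = (5,9) ∈ E(G2) ✓
All 31 edges of G1 map to edges of G2, and |E(G1)| = |E(G2)| = 31, so φ is a bijection on edges as well as vertices. Hence G1 ≅ G2.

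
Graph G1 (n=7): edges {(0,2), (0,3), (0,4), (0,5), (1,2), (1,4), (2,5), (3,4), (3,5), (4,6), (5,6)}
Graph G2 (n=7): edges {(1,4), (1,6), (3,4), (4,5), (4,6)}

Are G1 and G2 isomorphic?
No, not isomorphic

The graphs are NOT isomorphic.

Connected components of G1: 1 component(s) with vertex sets [[0, 1, 2, 3, 4, 5, 6]], sizes [7].
Connected components of G2: 3 component(s) with vertex sets [[0], [2], [1, 3, 4, 5, 6]], sizes [1, 1, 5].
The number of connected components (and the multiset of component sizes) is an isomorphism invariant — an isomorphism maps each component of G1 bijectively onto a component of G2. Since G1 has 1 component(s) and G2 has 3, they cannot be isomorphic.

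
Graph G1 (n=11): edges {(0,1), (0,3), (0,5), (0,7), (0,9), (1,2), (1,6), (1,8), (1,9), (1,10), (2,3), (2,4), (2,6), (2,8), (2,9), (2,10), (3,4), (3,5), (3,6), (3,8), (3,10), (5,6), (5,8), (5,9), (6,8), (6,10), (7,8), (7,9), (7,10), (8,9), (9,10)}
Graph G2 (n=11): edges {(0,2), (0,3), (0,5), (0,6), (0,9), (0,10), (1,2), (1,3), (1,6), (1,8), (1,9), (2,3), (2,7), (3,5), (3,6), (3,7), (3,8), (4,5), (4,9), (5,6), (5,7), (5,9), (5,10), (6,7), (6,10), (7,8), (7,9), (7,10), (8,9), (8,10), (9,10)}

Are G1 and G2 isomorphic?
Yes, isomorphic

The graphs are isomorphic.
One valid mapping φ: V(G1) → V(G2): 0→1, 1→6, 2→5, 3→9, 4→4, 5→8, 6→10, 7→2, 8→7, 9→3, 10→0

Verify φ preserves adjacency — for each edge of G1, its image is an edge of G2:
  (0,1) → (φ(0),φ(1)) = (1,6) ∈ E(G2) ✓
  (0,3) → (φ(0),φ(3)) = (1,9) ∈ E(G2) ✓
  (0,5) → (φ(0),φ(5)) = (1,8) ∈ E(G2) ✓
  (0,7) → (φ(0),φ(7)) = (1,2) ∈ E(G2) ✓
  (0,9) → (φ(0),φ(9)) = (1,3) ∈ E(G2) ✓
  (1,2) → (φ(1),φ(2)) = (5,6) ∈ E(G2) ✓
  (1,6) → (φ(1),φ(6)) = (6,10) ∈ E(G2) ✓
  (1,8) → (φ(1),φ(8)) = (6,7) ∈ E(G2) ✓
  (1,9) → (φ(1),φ(9)) = (3,6) ∈ E(G2) ✓
  (1,10) → (φ(1),φ(10)) = (0,6) ∈ E(G2) ✓
  (2,3) → (φ(2),φ(3)) = (5,9) ∈ E(G2) ✓
  (2,4) → (φ(2),φ(4)) = (4,5) ∈ E(G2) ✓
  (2,6) → (φ(2),φ(6)) = (5,10) ∈ E(G2) ✓
  (2,8) → (φ(2),φ(8)) = (5,7) ∈ E(G2) ✓
  (2,9) → (φ(2),φ(9)) = (3,5) ∈ E(G2) ✓
  (2,10) → (φ(2),φ(10)) = (0,5) ∈ E(G2) ✓
  (3,4) → (φ(3),φ(4)) = (4,9) ∈ E(G2) ✓
  (3,5) → (φ(3),φ(5)) = (8,9) ∈ E(G2) ✓
  (3,6) → (φ(3),φ(6)) = (9,10) ∈ E(G2) ✓
  (3,8) → (φ(3),φ(8)) = (7,9) ∈ E(G2) ✓
  (3,10) → (φ(3),φ(10)) = (0,9) ∈ E(G2) ✓
  (5,6) → (φ(5),φ(6)) = (8,10) ∈ E(G2) ✓
  (5,8) → (φ(5),φ(8)) = (7,8) ∈ E(G2) ✓
  (5,9) → (φ(5),φ(9)) = (3,8) ∈ E(G2) ✓
  (6,8) → (φ(6),φ(8)) = (7,10) ∈ E(G2) ✓
  (6,10) → (φ(6),φ(10)) = (0,10) ∈ E(G2) ✓
  (7,8) → (φ(7),φ(8)) = (2,7) ∈ E(G2) ✓
  (7,9) → (φ(7),φ(9)) = (2,3) ∈ E(G2) ✓
  (7,10) → (φ(7),φ(10)) = (0,2) ∈ E(G2) ✓
  (8,9) → (φ(8),φ(9)) = (3,7) ∈ E(G2) ✓
  (9,10) → (φ(9),φ(10)) = (0,3) ∈ E(G2) ✓
All 31 edges of G1 map to edges of G2, and |E(G1)| = |E(G2)| = 31, so φ is a bijection on edges as well as vertices. Hence G1 ≅ G2.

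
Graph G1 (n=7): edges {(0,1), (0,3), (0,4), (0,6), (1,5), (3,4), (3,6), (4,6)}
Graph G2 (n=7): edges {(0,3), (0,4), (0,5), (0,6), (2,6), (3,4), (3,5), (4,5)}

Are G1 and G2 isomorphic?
Yes, isomorphic

The graphs are isomorphic.
One valid mapping φ: V(G1) → V(G2): 0→0, 1→6, 2→1, 3→5, 4→3, 5→2, 6→4

Verify φ preserves adjacency — for each edge of G1, its image is an edge of G2:
  (0,1) → (φ(0),φ(1)) = (0,6) ∈ E(G2) ✓
  (0,3) → (φ(0),φ(3)) = (0,5) ∈ E(G2) ✓
  (0,4) → (φ(0),φ(4)) = (0,3) ∈ E(G2) ✓
  (0,6) → (φ(0),φ(6)) = (0,4) ∈ E(G2) ✓
  (1,5) → (φ(1),φ(5)) = (2,6) ∈ E(G2) ✓
  (3,4) → (φ(3),φ(4)) = (3,5) ∈ E(G2) ✓
  (3,6) → (φ(3),φ(6)) = (4,5) ∈ E(G2) ✓
  (4,6) → (φ(4),φ(6)) = (3,4) ∈ E(G2) ✓
All 8 edges of G1 map to edges of G2, and |E(G1)| = |E(G2)| = 8, so φ is a bijection on edges as well as vertices. Hence G1 ≅ G2.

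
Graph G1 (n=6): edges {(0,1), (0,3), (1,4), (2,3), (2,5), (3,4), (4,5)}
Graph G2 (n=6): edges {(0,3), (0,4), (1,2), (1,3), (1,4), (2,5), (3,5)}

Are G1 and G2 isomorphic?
Yes, isomorphic

The graphs are isomorphic.
One valid mapping φ: V(G1) → V(G2): 0→0, 1→4, 2→5, 3→3, 4→1, 5→2

Verify φ preserves adjacency — for each edge of G1, its image is an edge of G2:
  (0,1) → (φ(0),φ(1)) = (0,4) ∈ E(G2) ✓
  (0,3) → (φ(0),φ(3)) = (0,3) ∈ E(G2) ✓
  (1,4) → (φ(1),φ(4)) = (1,4) ∈ E(G2) ✓
  (2,3) → (φ(2),φ(3)) = (3,5) ∈ E(G2) ✓
  (2,5) → (φ(2),φ(5)) = (2,5) ∈ E(G2) ✓
  (3,4) → (φ(3),φ(4)) = (1,3) ∈ E(G2) ✓
  (4,5) → (φ(4),φ(5)) = (1,2) ∈ E(G2) ✓
All 7 edges of G1 map to edges of G2, and |E(G1)| = |E(G2)| = 7, so φ is a bijection on edges as well as vertices. Hence G1 ≅ G2.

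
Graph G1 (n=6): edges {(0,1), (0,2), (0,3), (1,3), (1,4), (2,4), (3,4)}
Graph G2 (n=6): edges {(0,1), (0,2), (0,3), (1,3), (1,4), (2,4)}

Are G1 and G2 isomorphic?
No, not isomorphic

The graphs are NOT isomorphic.

Counting edges: G1 has 7 edge(s); G2 has 6 edge(s).
Edge count is an isomorphism invariant (a bijection on vertices induces a bijection on edges), so differing edge counts rule out isomorphism.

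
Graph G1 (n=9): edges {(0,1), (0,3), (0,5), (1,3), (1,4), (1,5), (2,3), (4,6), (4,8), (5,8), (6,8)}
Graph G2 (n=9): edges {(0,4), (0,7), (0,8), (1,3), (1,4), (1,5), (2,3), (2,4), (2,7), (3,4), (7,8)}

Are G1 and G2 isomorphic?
Yes, isomorphic

The graphs are isomorphic.
One valid mapping φ: V(G1) → V(G2): 0→3, 1→4, 2→5, 3→1, 4→0, 5→2, 6→8, 7→6, 8→7

Verify φ preserves adjacency — for each edge of G1, its image is an edge of G2:
  (0,1) → (φ(0),φ(1)) = (3,4) ∈ E(G2) ✓
  (0,3) → (φ(0),φ(3)) = (1,3) ∈ E(G2) ✓
  (0,5) → (φ(0),φ(5)) = (2,3) ∈ E(G2) ✓
  (1,3) → (φ(1),φ(3)) = (1,4) ∈ E(G2) ✓
  (1,4) → (φ(1),φ(4)) = (0,4) ∈ E(G2) ✓
  (1,5) → (φ(1),φ(5)) = (2,4) ∈ E(G2) ✓
  (2,3) → (φ(2),φ(3)) = (1,5) ∈ E(G2) ✓
  (4,6) → (φ(4),φ(6)) = (0,8) ∈ E(G2) ✓
  (4,8) → (φ(4),φ(8)) = (0,7) ∈ E(G2) ✓
  (5,8) → (φ(5),φ(8)) = (2,7) ∈ E(G2) ✓
  (6,8) → (φ(6),φ(8)) = (7,8) ∈ E(G2) ✓
All 11 edges of G1 map to edges of G2, and |E(G1)| = |E(G2)| = 11, so φ is a bijection on edges as well as vertices. Hence G1 ≅ G2.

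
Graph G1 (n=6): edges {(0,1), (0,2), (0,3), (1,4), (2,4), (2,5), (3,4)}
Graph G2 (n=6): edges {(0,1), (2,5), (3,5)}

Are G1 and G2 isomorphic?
No, not isomorphic

The graphs are NOT isomorphic.

Degrees in G1: deg(0)=3, deg(1)=2, deg(2)=3, deg(3)=2, deg(4)=3, deg(5)=1.
Sorted degree sequence of G1: [3, 3, 3, 2, 2, 1].
Degrees in G2: deg(0)=1, deg(1)=1, deg(2)=1, deg(3)=1, deg(4)=0, deg(5)=2.
Sorted degree sequence of G2: [2, 1, 1, 1, 1, 0].
The (sorted) degree sequence is an isomorphism invariant, so since G1 and G2 have different degree sequences they cannot be isomorphic.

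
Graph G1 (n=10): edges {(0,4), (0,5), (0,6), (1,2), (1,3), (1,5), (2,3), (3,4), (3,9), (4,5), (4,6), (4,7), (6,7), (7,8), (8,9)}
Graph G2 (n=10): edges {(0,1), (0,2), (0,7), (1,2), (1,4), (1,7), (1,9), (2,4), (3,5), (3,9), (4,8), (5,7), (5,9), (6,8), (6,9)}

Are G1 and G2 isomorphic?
Yes, isomorphic

The graphs are isomorphic.
One valid mapping φ: V(G1) → V(G2): 0→0, 1→5, 2→3, 3→9, 4→1, 5→7, 6→2, 7→4, 8→8, 9→6

Verify φ preserves adjacency — for each edge of G1, its image is an edge of G2:
  (0,4) → (φ(0),φ(4)) = (0,1) ∈ E(G2) ✓
  (0,5) → (φ(0),φ(5)) = (0,7) ∈ E(G2) ✓
  (0,6) → (φ(0),φ(6)) = (0,2) ∈ E(G2) ✓
  (1,2) → (φ(1),φ(2)) = (3,5) ∈ E(G2) ✓
  (1,3) → (φ(1),φ(3)) = (5,9) ∈ E(G2) ✓
  (1,5) → (φ(1),φ(5)) = (5,7) ∈ E(G2) ✓
  (2,3) → (φ(2),φ(3)) = (3,9) ∈ E(G2) ✓
  (3,4) → (φ(3),φ(4)) = (1,9) ∈ E(G2) ✓
  (3,9) → (φ(3),φ(9)) = (6,9) ∈ E(G2) ✓
  (4,5) → (φ(4),φ(5)) = (1,7) ∈ E(G2) ✓
  (4,6) → (φ(4),φ(6)) = (1,2) ∈ E(G2) ✓
  (4,7) → (φ(4),φ(7)) = (1,4) ∈ E(G2) ✓
  (6,7) → (φ(6),φ(7)) = (2,4) ∈ E(G2) ✓
  (7,8) → (φ(7),φ(8)) = (4,8) ∈ E(G2) ✓
  (8,9) → (φ(8),φ(9)) = (6,8) ∈ E(G2) ✓
All 15 edges of G1 map to edges of G2, and |E(G1)| = |E(G2)| = 15, so φ is a bijection on edges as well as vertices. Hence G1 ≅ G2.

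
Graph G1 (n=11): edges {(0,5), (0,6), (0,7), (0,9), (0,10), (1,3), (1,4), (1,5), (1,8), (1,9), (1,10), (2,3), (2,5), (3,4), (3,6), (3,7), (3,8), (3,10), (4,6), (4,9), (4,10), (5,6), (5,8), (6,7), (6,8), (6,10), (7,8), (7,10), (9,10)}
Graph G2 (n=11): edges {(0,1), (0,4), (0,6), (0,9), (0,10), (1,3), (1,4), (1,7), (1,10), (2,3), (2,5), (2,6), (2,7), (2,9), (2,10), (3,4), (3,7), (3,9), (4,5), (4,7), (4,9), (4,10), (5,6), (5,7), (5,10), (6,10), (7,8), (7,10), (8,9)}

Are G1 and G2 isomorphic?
Yes, isomorphic

The graphs are isomorphic.
One valid mapping φ: V(G1) → V(G2): 0→0, 1→2, 2→8, 3→7, 4→5, 5→9, 6→4, 7→1, 8→3, 9→6, 10→10

Verify φ preserves adjacency — for each edge of G1, its image is an edge of G2:
  (0,5) → (φ(0),φ(5)) = (0,9) ∈ E(G2) ✓
  (0,6) → (φ(0),φ(6)) = (0,4) ∈ E(G2) ✓
  (0,7) → (φ(0),φ(7)) = (0,1) ∈ E(G2) ✓
  (0,9) → (φ(0),φ(9)) = (0,6) ∈ E(G2) ✓
  (0,10) → (φ(0),φ(10)) = (0,10) ∈ E(G2) ✓
  (1,3) → (φ(1),φ(3)) = (2,7) ∈ E(G2) ✓
  (1,4) → (φ(1),φ(4)) = (2,5) ∈ E(G2) ✓
  (1,5) → (φ(1),φ(5)) = (2,9) ∈ E(G2) ✓
  (1,8) → (φ(1),φ(8)) = (2,3) ∈ E(G2) ✓
  (1,9) → (φ(1),φ(9)) = (2,6) ∈ E(G2) ✓
  (1,10) → (φ(1),φ(10)) = (2,10) ∈ E(G2) ✓
  (2,3) → (φ(2),φ(3)) = (7,8) ∈ E(G2) ✓
  (2,5) → (φ(2),φ(5)) = (8,9) ∈ E(G2) ✓
  (3,4) → (φ(3),φ(4)) = (5,7) ∈ E(G2) ✓
  (3,6) → (φ(3),φ(6)) = (4,7) ∈ E(G2) ✓
  (3,7) → (φ(3),φ(7)) = (1,7) ∈ E(G2) ✓
  (3,8) → (φ(3),φ(8)) = (3,7) ∈ E(G2) ✓
  (3,10) → (φ(3),φ(10)) = (7,10) ∈ E(G2) ✓
  (4,6) → (φ(4),φ(6)) = (4,5) ∈ E(G2) ✓
  (4,9) → (φ(4),φ(9)) = (5,6) ∈ E(G2) ✓
  (4,10) → (φ(4),φ(10)) = (5,10) ∈ E(G2) ✓
  (5,6) → (φ(5),φ(6)) = (4,9) ∈ E(G2) ✓
  (5,8) → (φ(5),φ(8)) = (3,9) ∈ E(G2) ✓
  (6,7) → (φ(6),φ(7)) = (1,4) ∈ E(G2) ✓
  (6,8) → (φ(6),φ(8)) = (3,4) ∈ E(G2) ✓
  (6,10) → (φ(6),φ(10)) = (4,10) ∈ E(G2) ✓
  (7,8) → (φ(7),φ(8)) = (1,3) ∈ E(G2) ✓
  (7,10) → (φ(7),φ(10)) = (1,10) ∈ E(G2) ✓
  (9,10) → (φ(9),φ(10)) = (6,10) ∈ E(G2) ✓
All 29 edges of G1 map to edges of G2, and |E(G1)| = |E(G2)| = 29, so φ is a bijection on edges as well as vertices. Hence G1 ≅ G2.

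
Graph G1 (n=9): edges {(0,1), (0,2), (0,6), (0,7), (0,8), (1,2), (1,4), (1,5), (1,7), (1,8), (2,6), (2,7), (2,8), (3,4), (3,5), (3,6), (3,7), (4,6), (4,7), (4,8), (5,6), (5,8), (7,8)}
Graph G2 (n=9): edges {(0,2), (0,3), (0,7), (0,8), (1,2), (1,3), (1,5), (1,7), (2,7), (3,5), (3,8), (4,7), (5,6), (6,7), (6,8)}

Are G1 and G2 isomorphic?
No, not isomorphic

The graphs are NOT isomorphic.

Degrees in G1: deg(0)=5, deg(1)=6, deg(2)=5, deg(3)=4, deg(4)=5, deg(5)=4, deg(6)=5, deg(7)=6, deg(8)=6.
Sorted degree sequence of G1: [6, 6, 6, 5, 5, 5, 5, 4, 4].
Degrees in G2: deg(0)=4, deg(1)=4, deg(2)=3, deg(3)=4, deg(4)=1, deg(5)=3, deg(6)=3, deg(7)=5, deg(8)=3.
Sorted degree sequence of G2: [5, 4, 4, 4, 3, 3, 3, 3, 1].
The (sorted) degree sequence is an isomorphism invariant, so since G1 and G2 have different degree sequences they cannot be isomorphic.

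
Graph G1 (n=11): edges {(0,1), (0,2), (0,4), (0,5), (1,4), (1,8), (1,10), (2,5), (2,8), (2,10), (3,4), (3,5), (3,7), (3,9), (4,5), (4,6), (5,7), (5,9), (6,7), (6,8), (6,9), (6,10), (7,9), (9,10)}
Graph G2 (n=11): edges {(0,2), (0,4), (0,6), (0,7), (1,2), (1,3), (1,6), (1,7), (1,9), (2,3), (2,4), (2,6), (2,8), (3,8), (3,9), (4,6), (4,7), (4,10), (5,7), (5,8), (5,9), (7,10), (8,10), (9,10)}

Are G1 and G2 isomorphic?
Yes, isomorphic

The graphs are isomorphic.
One valid mapping φ: V(G1) → V(G2): 0→3, 1→9, 2→8, 3→6, 4→1, 5→2, 6→7, 7→0, 8→5, 9→4, 10→10

Verify φ preserves adjacency — for each edge of G1, its image is an edge of G2:
  (0,1) → (φ(0),φ(1)) = (3,9) ∈ E(G2) ✓
  (0,2) → (φ(0),φ(2)) = (3,8) ∈ E(G2) ✓
  (0,4) → (φ(0),φ(4)) = (1,3) ∈ E(G2) ✓
  (0,5) → (φ(0),φ(5)) = (2,3) ∈ E(G2) ✓
  (1,4) → (φ(1),φ(4)) = (1,9) ∈ E(G2) ✓
  (1,8) → (φ(1),φ(8)) = (5,9) ∈ E(G2) ✓
  (1,10) → (φ(1),φ(10)) = (9,10) ∈ E(G2) ✓
  (2,5) → (φ(2),φ(5)) = (2,8) ∈ E(G2) ✓
  (2,8) → (φ(2),φ(8)) = (5,8) ∈ E(G2) ✓
  (2,10) → (φ(2),φ(10)) = (8,10) ∈ E(G2) ✓
  (3,4) → (φ(3),φ(4)) = (1,6) ∈ E(G2) ✓
  (3,5) → (φ(3),φ(5)) = (2,6) ∈ E(G2) ✓
  (3,7) → (φ(3),φ(7)) = (0,6) ∈ E(G2) ✓
  (3,9) → (φ(3),φ(9)) = (4,6) ∈ E(G2) ✓
  (4,5) → (φ(4),φ(5)) = (1,2) ∈ E(G2) ✓
  (4,6) → (φ(4),φ(6)) = (1,7) ∈ E(G2) ✓
  (5,7) → (φ(5),φ(7)) = (0,2) ∈ E(G2) ✓
  (5,9) → (φ(5),φ(9)) = (2,4) ∈ E(G2) ✓
  (6,7) → (φ(6),φ(7)) = (0,7) ∈ E(G2) ✓
  (6,8) → (φ(6),φ(8)) = (5,7) ∈ E(G2) ✓
  (6,9) → (φ(6),φ(9)) = (4,7) ∈ E(G2) ✓
  (6,10) → (φ(6),φ(10)) = (7,10) ∈ E(G2) ✓
  (7,9) → (φ(7),φ(9)) = (0,4) ∈ E(G2) ✓
  (9,10) → (φ(9),φ(10)) = (4,10) ∈ E(G2) ✓
All 24 edges of G1 map to edges of G2, and |E(G1)| = |E(G2)| = 24, so φ is a bijection on edges as well as vertices. Hence G1 ≅ G2.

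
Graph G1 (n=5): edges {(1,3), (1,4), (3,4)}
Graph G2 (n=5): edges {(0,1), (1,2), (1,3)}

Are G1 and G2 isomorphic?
No, not isomorphic

The graphs are NOT isomorphic.

Connected components of G1: 3 component(s) with vertex sets [[0], [2], [1, 3, 4]], sizes [1, 1, 3].
Connected components of G2: 2 component(s) with vertex sets [[4], [0, 1, 2, 3]], sizes [1, 4].
The number of connected components (and the multiset of component sizes) is an isomorphism invariant — an isomorphism maps each component of G1 bijectively onto a component of G2. Since G1 has 3 component(s) and G2 has 2, they cannot be isomorphic.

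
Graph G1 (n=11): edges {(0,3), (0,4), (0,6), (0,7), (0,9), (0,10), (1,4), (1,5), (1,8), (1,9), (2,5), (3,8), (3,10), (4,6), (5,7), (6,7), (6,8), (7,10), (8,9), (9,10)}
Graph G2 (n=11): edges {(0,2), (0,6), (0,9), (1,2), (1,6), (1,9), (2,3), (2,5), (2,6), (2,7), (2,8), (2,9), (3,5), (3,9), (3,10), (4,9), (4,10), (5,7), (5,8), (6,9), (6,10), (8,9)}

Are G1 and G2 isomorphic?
No, not isomorphic

The graphs are NOT isomorphic.

Degrees in G1: deg(0)=6, deg(1)=4, deg(2)=1, deg(3)=3, deg(4)=3, deg(5)=3, deg(6)=4, deg(7)=4, deg(8)=4, deg(9)=4, deg(10)=4.
Sorted degree sequence of G1: [6, 4, 4, 4, 4, 4, 4, 3, 3, 3, 1].
Degrees in G2: deg(0)=3, deg(1)=3, deg(2)=8, deg(3)=4, deg(4)=2, deg(5)=4, deg(6)=5, deg(7)=2, deg(8)=3, deg(9)=7, deg(10)=3.
Sorted degree sequence of G2: [8, 7, 5, 4, 4, 3, 3, 3, 3, 2, 2].
The (sorted) degree sequence is an isomorphism invariant, so since G1 and G2 have different degree sequences they cannot be isomorphic.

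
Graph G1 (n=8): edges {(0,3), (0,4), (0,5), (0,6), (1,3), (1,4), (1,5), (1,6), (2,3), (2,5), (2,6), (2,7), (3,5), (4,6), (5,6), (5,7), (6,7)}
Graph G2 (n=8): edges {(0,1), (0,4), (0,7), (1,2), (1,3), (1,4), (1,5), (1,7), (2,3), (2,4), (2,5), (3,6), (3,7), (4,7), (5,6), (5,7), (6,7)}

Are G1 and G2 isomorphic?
Yes, isomorphic

The graphs are isomorphic.
One valid mapping φ: V(G1) → V(G2): 0→3, 1→5, 2→4, 3→2, 4→6, 5→1, 6→7, 7→0

Verify φ preserves adjacency — for each edge of G1, its image is an edge of G2:
  (0,3) → (φ(0),φ(3)) = (2,3) ∈ E(G2) ✓
  (0,4) → (φ(0),φ(4)) = (3,6) ∈ E(G2) ✓
  (0,5) → (φ(0),φ(5)) = (1,3) ∈ E(G2) ✓
  (0,6) → (φ(0),φ(6)) = (3,7) ∈ E(G2) ✓
  (1,3) → (φ(1),φ(3)) = (2,5) ∈ E(G2) ✓
  (1,4) → (φ(1),φ(4)) = (5,6) ∈ E(G2) ✓
  (1,5) → (φ(1),φ(5)) = (1,5) ∈ E(G2) ✓
  (1,6) → (φ(1),φ(6)) = (5,7) ∈ E(G2) ✓
  (2,3) → (φ(2),φ(3)) = (2,4) ∈ E(G2) ✓
  (2,5) → (φ(2),φ(5)) = (1,4) ∈ E(G2) ✓
  (2,6) → (φ(2),φ(6)) = (4,7) ∈ E(G2) ✓
  (2,7) → (φ(2),φ(7)) = (0,4) ∈ E(G2) ✓
  (3,5) → (φ(3),φ(5)) = (1,2) ∈ E(G2) ✓
  (4,6) → (φ(4),φ(6)) = (6,7) ∈ E(G2) ✓
  (5,6) → (φ(5),φ(6)) = (1,7) ∈ E(G2) ✓
  (5,7) → (φ(5),φ(7)) = (0,1) ∈ E(G2) ✓
  (6,7) → (φ(6),φ(7)) = (0,7) ∈ E(G2) ✓
All 17 edges of G1 map to edges of G2, and |E(G1)| = |E(G2)| = 17, so φ is a bijection on edges as well as vertices. Hence G1 ≅ G2.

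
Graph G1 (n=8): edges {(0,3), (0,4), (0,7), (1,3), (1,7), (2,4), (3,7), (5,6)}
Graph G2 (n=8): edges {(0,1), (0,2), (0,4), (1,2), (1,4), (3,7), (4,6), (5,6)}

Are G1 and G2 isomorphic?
Yes, isomorphic

The graphs are isomorphic.
One valid mapping φ: V(G1) → V(G2): 0→4, 1→2, 2→5, 3→0, 4→6, 5→3, 6→7, 7→1

Verify φ preserves adjacency — for each edge of G1, its image is an edge of G2:
  (0,3) → (φ(0),φ(3)) = (0,4) ∈ E(G2) ✓
  (0,4) → (φ(0),φ(4)) = (4,6) ∈ E(G2) ✓
  (0,7) → (φ(0),φ(7)) = (1,4) ∈ E(G2) ✓
  (1,3) → (φ(1),φ(3)) = (0,2) ∈ E(G2) ✓
  (1,7) → (φ(1),φ(7)) = (1,2) ∈ E(G2) ✓
  (2,4) → (φ(2),φ(4)) = (5,6) ∈ E(G2) ✓
  (3,7) → (φ(3),φ(7)) = (0,1) ∈ E(G2) ✓
  (5,6) → (φ(5),φ(6)) = (3,7) ∈ E(G2) ✓
All 8 edges of G1 map to edges of G2, and |E(G1)| = |E(G2)| = 8, so φ is a bijection on edges as well as vertices. Hence G1 ≅ G2.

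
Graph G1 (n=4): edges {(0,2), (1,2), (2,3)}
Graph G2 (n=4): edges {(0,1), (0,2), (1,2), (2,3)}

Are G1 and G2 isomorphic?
No, not isomorphic

The graphs are NOT isomorphic.

Counting edges: G1 has 3 edge(s); G2 has 4 edge(s).
Edge count is an isomorphism invariant (a bijection on vertices induces a bijection on edges), so differing edge counts rule out isomorphism.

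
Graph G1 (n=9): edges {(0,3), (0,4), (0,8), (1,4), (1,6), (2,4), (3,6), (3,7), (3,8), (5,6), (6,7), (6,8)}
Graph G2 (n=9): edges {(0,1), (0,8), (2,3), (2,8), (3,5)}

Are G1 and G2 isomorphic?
No, not isomorphic

The graphs are NOT isomorphic.

Connected components of G1: 1 component(s) with vertex sets [[0, 1, 2, 3, 4, 5, 6, 7, 8]], sizes [9].
Connected components of G2: 4 component(s) with vertex sets [[4], [6], [7], [0, 1, 2, 3, 5, 8]], sizes [1, 1, 1, 6].
The number of connected components (and the multiset of component sizes) is an isomorphism invariant — an isomorphism maps each component of G1 bijectively onto a component of G2. Since G1 has 1 component(s) and G2 has 4, they cannot be isomorphic.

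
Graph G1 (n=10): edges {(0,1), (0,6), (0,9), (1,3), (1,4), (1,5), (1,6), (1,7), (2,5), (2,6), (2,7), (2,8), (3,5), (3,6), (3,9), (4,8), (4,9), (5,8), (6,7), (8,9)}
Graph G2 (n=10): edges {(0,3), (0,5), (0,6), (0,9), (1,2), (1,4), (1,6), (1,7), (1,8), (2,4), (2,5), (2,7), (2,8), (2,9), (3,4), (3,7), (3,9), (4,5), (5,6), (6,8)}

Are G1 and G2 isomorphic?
Yes, isomorphic

The graphs are isomorphic.
One valid mapping φ: V(G1) → V(G2): 0→7, 1→2, 2→6, 3→4, 4→9, 5→5, 6→1, 7→8, 8→0, 9→3

Verify φ preserves adjacency — for each edge of G1, its image is an edge of G2:
  (0,1) → (φ(0),φ(1)) = (2,7) ∈ E(G2) ✓
  (0,6) → (φ(0),φ(6)) = (1,7) ∈ E(G2) ✓
  (0,9) → (φ(0),φ(9)) = (3,7) ∈ E(G2) ✓
  (1,3) → (φ(1),φ(3)) = (2,4) ∈ E(G2) ✓
  (1,4) → (φ(1),φ(4)) = (2,9) ∈ E(G2) ✓
  (1,5) → (φ(1),φ(5)) = (2,5) ∈ E(G2) ✓
  (1,6) → (φ(1),φ(6)) = (1,2) ∈ E(G2) ✓
  (1,7) → (φ(1),φ(7)) = (2,8) ∈ E(G2) ✓
  (2,5) → (φ(2),φ(5)) = (5,6) ∈ E(G2) ✓
  (2,6) → (φ(2),φ(6)) = (1,6) ∈ E(G2) ✓
  (2,7) → (φ(2),φ(7)) = (6,8) ∈ E(G2) ✓
  (2,8) → (φ(2),φ(8)) = (0,6) ∈ E(G2) ✓
  (3,5) → (φ(3),φ(5)) = (4,5) ∈ E(G2) ✓
  (3,6) → (φ(3),φ(6)) = (1,4) ∈ E(G2) ✓
  (3,9) → (φ(3),φ(9)) = (3,4) ∈ E(G2) ✓
  (4,8) → (φ(4),φ(8)) = (0,9) ∈ E(G2) ✓
  (4,9) → (φ(4),φ(9)) = (3,9) ∈ E(G2) ✓
  (5,8) → (φ(5),φ(8)) = (0,5) ∈ E(G2) ✓
  (6,7) → (φ(6),φ(7)) = (1,8) ∈ E(G2) ✓
  (8,9) → (φ(8),φ(9)) = (0,3) ∈ E(G2) ✓
All 20 edges of G1 map to edges of G2, and |E(G1)| = |E(G2)| = 20, so φ is a bijection on edges as well as vertices. Hence G1 ≅ G2.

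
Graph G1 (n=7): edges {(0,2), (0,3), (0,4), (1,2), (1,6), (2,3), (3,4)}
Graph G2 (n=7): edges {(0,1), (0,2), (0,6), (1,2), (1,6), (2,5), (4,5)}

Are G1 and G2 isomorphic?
Yes, isomorphic

The graphs are isomorphic.
One valid mapping φ: V(G1) → V(G2): 0→0, 1→5, 2→2, 3→1, 4→6, 5→3, 6→4

Verify φ preserves adjacency — for each edge of G1, its image is an edge of G2:
  (0,2) → (φ(0),φ(2)) = (0,2) ∈ E(G2) ✓
  (0,3) → (φ(0),φ(3)) = (0,1) ∈ E(G2) ✓
  (0,4) → (φ(0),φ(4)) = (0,6) ∈ E(G2) ✓
  (1,2) → (φ(1),φ(2)) = (2,5) ∈ E(G2) ✓
  (1,6) → (φ(1),φ(6)) = (4,5) ∈ E(G2) ✓
  (2,3) → (φ(2),φ(3)) = (1,2) ∈ E(G2) ✓
  (3,4) → (φ(3),φ(4)) = (1,6) ∈ E(G2) ✓
All 7 edges of G1 map to edges of G2, and |E(G1)| = |E(G2)| = 7, so φ is a bijection on edges as well as vertices. Hence G1 ≅ G2.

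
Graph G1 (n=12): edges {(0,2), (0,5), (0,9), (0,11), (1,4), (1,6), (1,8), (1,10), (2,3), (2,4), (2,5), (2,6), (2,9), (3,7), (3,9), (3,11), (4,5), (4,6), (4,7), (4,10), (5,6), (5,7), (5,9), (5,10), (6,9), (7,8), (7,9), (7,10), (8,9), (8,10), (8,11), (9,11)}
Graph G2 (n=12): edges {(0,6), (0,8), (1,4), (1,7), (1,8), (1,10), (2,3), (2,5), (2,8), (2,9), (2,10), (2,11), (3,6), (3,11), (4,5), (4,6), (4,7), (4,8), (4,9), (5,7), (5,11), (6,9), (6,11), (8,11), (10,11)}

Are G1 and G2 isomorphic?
No, not isomorphic

The graphs are NOT isomorphic.

Degrees in G1: deg(0)=4, deg(1)=4, deg(2)=6, deg(3)=4, deg(4)=6, deg(5)=7, deg(6)=5, deg(7)=6, deg(8)=5, deg(9)=8, deg(10)=5, deg(11)=4.
Sorted degree sequence of G1: [8, 7, 6, 6, 6, 5, 5, 5, 4, 4, 4, 4].
Degrees in G2: deg(0)=2, deg(1)=4, deg(2)=6, deg(3)=3, deg(4)=6, deg(5)=4, deg(6)=5, deg(7)=3, deg(8)=5, deg(9)=3, deg(10)=3, deg(11)=6.
Sorted degree sequence of G2: [6, 6, 6, 5, 5, 4, 4, 3, 3, 3, 3, 2].
The (sorted) degree sequence is an isomorphism invariant, so since G1 and G2 have different degree sequences they cannot be isomorphic.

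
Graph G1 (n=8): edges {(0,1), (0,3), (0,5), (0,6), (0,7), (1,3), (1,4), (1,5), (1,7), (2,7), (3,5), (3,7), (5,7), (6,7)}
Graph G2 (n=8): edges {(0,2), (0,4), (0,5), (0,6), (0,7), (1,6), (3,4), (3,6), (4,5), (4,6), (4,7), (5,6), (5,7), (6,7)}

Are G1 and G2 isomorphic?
Yes, isomorphic

The graphs are isomorphic.
One valid mapping φ: V(G1) → V(G2): 0→4, 1→0, 2→1, 3→7, 4→2, 5→5, 6→3, 7→6

Verify φ preserves adjacency — for each edge of G1, its image is an edge of G2:
  (0,1) → (φ(0),φ(1)) = (0,4) ∈ E(G2) ✓
  (0,3) → (φ(0),φ(3)) = (4,7) ∈ E(G2) ✓
  (0,5) → (φ(0),φ(5)) = (4,5) ∈ E(G2) ✓
  (0,6) → (φ(0),φ(6)) = (3,4) ∈ E(G2) ✓
  (0,7) → (φ(0),φ(7)) = (4,6) ∈ E(G2) ✓
  (1,3) → (φ(1),φ(3)) = (0,7) ∈ E(G2) ✓
  (1,4) → (φ(1),φ(4)) = (0,2) ∈ E(G2) ✓
  (1,5) → (φ(1),φ(5)) = (0,5) ∈ E(G2) ✓
  (1,7) → (φ(1),φ(7)) = (0,6) ∈ E(G2) ✓
  (2,7) → (φ(2),φ(7)) = (1,6) ∈ E(G2) ✓
  (3,5) → (φ(3),φ(5)) = (5,7) ∈ E(G2) ✓
  (3,7) → (φ(3),φ(7)) = (6,7) ∈ E(G2) ✓
  (5,7) → (φ(5),φ(7)) = (5,6) ∈ E(G2) ✓
  (6,7) → (φ(6),φ(7)) = (3,6) ∈ E(G2) ✓
All 14 edges of G1 map to edges of G2, and |E(G1)| = |E(G2)| = 14, so φ is a bijection on edges as well as vertices. Hence G1 ≅ G2.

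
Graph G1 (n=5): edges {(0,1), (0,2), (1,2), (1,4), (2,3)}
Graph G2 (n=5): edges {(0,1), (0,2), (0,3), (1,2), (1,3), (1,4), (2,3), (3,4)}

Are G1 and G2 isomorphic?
No, not isomorphic

The graphs are NOT isomorphic.

Counting triangles (3-cliques): G1 has 1, G2 has 5.
Triangle count is an isomorphism invariant, so differing triangle counts rule out isomorphism.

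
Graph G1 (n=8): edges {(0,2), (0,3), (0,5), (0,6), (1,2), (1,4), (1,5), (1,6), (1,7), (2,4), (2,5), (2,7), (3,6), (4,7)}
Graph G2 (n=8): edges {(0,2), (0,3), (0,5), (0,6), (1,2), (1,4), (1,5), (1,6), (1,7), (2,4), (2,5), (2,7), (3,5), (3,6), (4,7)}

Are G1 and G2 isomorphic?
No, not isomorphic

The graphs are NOT isomorphic.

Counting edges: G1 has 14 edge(s); G2 has 15 edge(s).
Edge count is an isomorphism invariant (a bijection on vertices induces a bijection on edges), so differing edge counts rule out isomorphism.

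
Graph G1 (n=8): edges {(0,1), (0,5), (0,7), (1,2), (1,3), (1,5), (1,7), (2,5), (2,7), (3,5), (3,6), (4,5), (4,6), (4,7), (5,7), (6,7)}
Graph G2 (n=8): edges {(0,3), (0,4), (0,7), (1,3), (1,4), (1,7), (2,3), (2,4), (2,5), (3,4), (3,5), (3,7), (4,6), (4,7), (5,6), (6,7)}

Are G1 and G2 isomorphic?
Yes, isomorphic

The graphs are isomorphic.
One valid mapping φ: V(G1) → V(G2): 0→1, 1→7, 2→0, 3→6, 4→2, 5→4, 6→5, 7→3

Verify φ preserves adjacency — for each edge of G1, its image is an edge of G2:
  (0,1) → (φ(0),φ(1)) = (1,7) ∈ E(G2) ✓
  (0,5) → (φ(0),φ(5)) = (1,4) ∈ E(G2) ✓
  (0,7) → (φ(0),φ(7)) = (1,3) ∈ E(G2) ✓
  (1,2) → (φ(1),φ(2)) = (0,7) ∈ E(G2) ✓
  (1,3) → (φ(1),φ(3)) = (6,7) ∈ E(G2) ✓
  (1,5) → (φ(1),φ(5)) = (4,7) ∈ E(G2) ✓
  (1,7) → (φ(1),φ(7)) = (3,7) ∈ E(G2) ✓
  (2,5) → (φ(2),φ(5)) = (0,4) ∈ E(G2) ✓
  (2,7) → (φ(2),φ(7)) = (0,3) ∈ E(G2) ✓
  (3,5) → (φ(3),φ(5)) = (4,6) ∈ E(G2) ✓
  (3,6) → (φ(3),φ(6)) = (5,6) ∈ E(G2) ✓
  (4,5) → (φ(4),φ(5)) = (2,4) ∈ E(G2) ✓
  (4,6) → (φ(4),φ(6)) = (2,5) ∈ E(G2) ✓
  (4,7) → (φ(4),φ(7)) = (2,3) ∈ E(G2) ✓
  (5,7) → (φ(5),φ(7)) = (3,4) ∈ E(G2) ✓
  (6,7) → (φ(6),φ(7)) = (3,5) ∈ E(G2) ✓
All 16 edges of G1 map to edges of G2, and |E(G1)| = |E(G2)| = 16, so φ is a bijection on edges as well as vertices. Hence G1 ≅ G2.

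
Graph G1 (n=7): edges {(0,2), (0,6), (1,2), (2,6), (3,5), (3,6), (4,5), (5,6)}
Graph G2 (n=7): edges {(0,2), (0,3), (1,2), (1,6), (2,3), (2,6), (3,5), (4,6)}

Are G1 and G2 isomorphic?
Yes, isomorphic

The graphs are isomorphic.
One valid mapping φ: V(G1) → V(G2): 0→1, 1→4, 2→6, 3→0, 4→5, 5→3, 6→2

Verify φ preserves adjacency — for each edge of G1, its image is an edge of G2:
  (0,2) → (φ(0),φ(2)) = (1,6) ∈ E(G2) ✓
  (0,6) → (φ(0),φ(6)) = (1,2) ∈ E(G2) ✓
  (1,2) → (φ(1),φ(2)) = (4,6) ∈ E(G2) ✓
  (2,6) → (φ(2),φ(6)) = (2,6) ∈ E(G2) ✓
  (3,5) → (φ(3),φ(5)) = (0,3) ∈ E(G2) ✓
  (3,6) → (φ(3),φ(6)) = (0,2) ∈ E(G2) ✓
  (4,5) → (φ(4),φ(5)) = (3,5) ∈ E(G2) ✓
  (5,6) → (φ(5),φ(6)) = (2,3) ∈ E(G2) ✓
All 8 edges of G1 map to edges of G2, and |E(G1)| = |E(G2)| = 8, so φ is a bijection on edges as well as vertices. Hence G1 ≅ G2.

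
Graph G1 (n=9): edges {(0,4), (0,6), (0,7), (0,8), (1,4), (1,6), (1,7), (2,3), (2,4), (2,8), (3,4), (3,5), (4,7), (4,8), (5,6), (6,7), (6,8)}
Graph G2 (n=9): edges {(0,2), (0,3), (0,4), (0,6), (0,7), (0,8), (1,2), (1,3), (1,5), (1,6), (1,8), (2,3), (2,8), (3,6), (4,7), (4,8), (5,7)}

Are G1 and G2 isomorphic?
Yes, isomorphic

The graphs are isomorphic.
One valid mapping φ: V(G1) → V(G2): 0→2, 1→6, 2→4, 3→7, 4→0, 5→5, 6→1, 7→3, 8→8

Verify φ preserves adjacency — for each edge of G1, its image is an edge of G2:
  (0,4) → (φ(0),φ(4)) = (0,2) ∈ E(G2) ✓
  (0,6) → (φ(0),φ(6)) = (1,2) ∈ E(G2) ✓
  (0,7) → (φ(0),φ(7)) = (2,3) ∈ E(G2) ✓
  (0,8) → (φ(0),φ(8)) = (2,8) ∈ E(G2) ✓
  (1,4) → (φ(1),φ(4)) = (0,6) ∈ E(G2) ✓
  (1,6) → (φ(1),φ(6)) = (1,6) ∈ E(G2) ✓
  (1,7) → (φ(1),φ(7)) = (3,6) ∈ E(G2) ✓
  (2,3) → (φ(2),φ(3)) = (4,7) ∈ E(G2) ✓
  (2,4) → (φ(2),φ(4)) = (0,4) ∈ E(G2) ✓
  (2,8) → (φ(2),φ(8)) = (4,8) ∈ E(G2) ✓
  (3,4) → (φ(3),φ(4)) = (0,7) ∈ E(G2) ✓
  (3,5) → (φ(3),φ(5)) = (5,7) ∈ E(G2) ✓
  (4,7) → (φ(4),φ(7)) = (0,3) ∈ E(G2) ✓
  (4,8) → (φ(4),φ(8)) = (0,8) ∈ E(G2) ✓
  (5,6) → (φ(5),φ(6)) = (1,5) ∈ E(G2) ✓
  (6,7) → (φ(6),φ(7)) = (1,3) ∈ E(G2) ✓
  (6,8) → (φ(6),φ(8)) = (1,8) ∈ E(G2) ✓
All 17 edges of G1 map to edges of G2, and |E(G1)| = |E(G2)| = 17, so φ is a bijection on edges as well as vertices. Hence G1 ≅ G2.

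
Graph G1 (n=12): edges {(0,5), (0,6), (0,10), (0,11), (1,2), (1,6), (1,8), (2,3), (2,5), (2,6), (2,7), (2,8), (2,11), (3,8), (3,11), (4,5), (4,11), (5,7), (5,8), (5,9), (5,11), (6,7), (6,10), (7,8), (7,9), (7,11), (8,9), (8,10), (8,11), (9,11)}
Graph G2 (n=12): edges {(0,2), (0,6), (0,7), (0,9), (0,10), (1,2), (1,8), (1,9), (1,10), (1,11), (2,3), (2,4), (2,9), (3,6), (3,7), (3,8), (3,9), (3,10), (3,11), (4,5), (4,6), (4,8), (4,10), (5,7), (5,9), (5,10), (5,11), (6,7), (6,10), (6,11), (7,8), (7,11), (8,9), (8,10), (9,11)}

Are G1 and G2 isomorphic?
No, not isomorphic

The graphs are NOT isomorphic.

Degrees in G1: deg(0)=4, deg(1)=3, deg(2)=7, deg(3)=3, deg(4)=2, deg(5)=7, deg(6)=5, deg(7)=6, deg(8)=8, deg(9)=4, deg(10)=3, deg(11)=8.
Sorted degree sequence of G1: [8, 8, 7, 7, 6, 5, 4, 4, 3, 3, 3, 2].
Degrees in G2: deg(0)=5, deg(1)=5, deg(2)=5, deg(3)=7, deg(4)=5, deg(5)=5, deg(6)=6, deg(7)=6, deg(8)=6, deg(9)=7, deg(10)=7, deg(11)=6.
Sorted degree sequence of G2: [7, 7, 7, 6, 6, 6, 6, 5, 5, 5, 5, 5].
The (sorted) degree sequence is an isomorphism invariant, so since G1 and G2 have different degree sequences they cannot be isomorphic.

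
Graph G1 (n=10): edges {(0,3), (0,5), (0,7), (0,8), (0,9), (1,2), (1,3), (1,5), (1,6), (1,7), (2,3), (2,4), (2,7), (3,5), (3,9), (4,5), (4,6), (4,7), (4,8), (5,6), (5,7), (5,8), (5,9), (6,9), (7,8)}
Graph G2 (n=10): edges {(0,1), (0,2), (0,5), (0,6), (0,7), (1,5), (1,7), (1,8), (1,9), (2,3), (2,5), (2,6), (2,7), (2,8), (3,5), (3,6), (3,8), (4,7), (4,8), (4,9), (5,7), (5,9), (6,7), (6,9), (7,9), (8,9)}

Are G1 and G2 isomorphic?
No, not isomorphic

The graphs are NOT isomorphic.

Counting triangles (3-cliques): G1 has 19, G2 has 20.
Triangle count is an isomorphism invariant, so differing triangle counts rule out isomorphism.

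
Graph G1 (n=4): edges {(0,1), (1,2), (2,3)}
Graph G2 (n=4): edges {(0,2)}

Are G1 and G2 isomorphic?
No, not isomorphic

The graphs are NOT isomorphic.

Degrees in G1: deg(0)=1, deg(1)=2, deg(2)=2, deg(3)=1.
Sorted degree sequence of G1: [2, 2, 1, 1].
Degrees in G2: deg(0)=1, deg(1)=0, deg(2)=1, deg(3)=0.
Sorted degree sequence of G2: [1, 1, 0, 0].
The (sorted) degree sequence is an isomorphism invariant, so since G1 and G2 have different degree sequences they cannot be isomorphic.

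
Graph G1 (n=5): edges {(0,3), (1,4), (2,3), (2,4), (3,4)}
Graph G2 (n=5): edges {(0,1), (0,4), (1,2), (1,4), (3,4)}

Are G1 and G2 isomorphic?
Yes, isomorphic

The graphs are isomorphic.
One valid mapping φ: V(G1) → V(G2): 0→3, 1→2, 2→0, 3→4, 4→1

Verify φ preserves adjacency — for each edge of G1, its image is an edge of G2:
  (0,3) → (φ(0),φ(3)) = (3,4) ∈ E(G2) ✓
  (1,4) → (φ(1),φ(4)) = (1,2) ∈ E(G2) ✓
  (2,3) → (φ(2),φ(3)) = (0,4) ∈ E(G2) ✓
  (2,4) → (φ(2),φ(4)) = (0,1) ∈ E(G2) ✓
  (3,4) → (φ(3),φ(4)) = (1,4) ∈ E(G2) ✓
All 5 edges of G1 map to edges of G2, and |E(G1)| = |E(G2)| = 5, so φ is a bijection on edges as well as vertices. Hence G1 ≅ G2.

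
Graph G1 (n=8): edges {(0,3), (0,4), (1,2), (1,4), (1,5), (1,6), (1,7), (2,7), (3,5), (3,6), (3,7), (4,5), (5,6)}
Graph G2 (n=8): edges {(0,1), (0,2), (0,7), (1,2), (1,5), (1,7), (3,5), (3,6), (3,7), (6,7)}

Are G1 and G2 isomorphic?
No, not isomorphic

The graphs are NOT isomorphic.

Connected components of G1: 1 component(s) with vertex sets [[0, 1, 2, 3, 4, 5, 6, 7]], sizes [8].
Connected components of G2: 2 component(s) with vertex sets [[4], [0, 1, 2, 3, 5, 6, 7]], sizes [1, 7].
The number of connected components (and the multiset of component sizes) is an isomorphism invariant — an isomorphism maps each component of G1 bijectively onto a component of G2. Since G1 has 1 component(s) and G2 has 2, they cannot be isomorphic.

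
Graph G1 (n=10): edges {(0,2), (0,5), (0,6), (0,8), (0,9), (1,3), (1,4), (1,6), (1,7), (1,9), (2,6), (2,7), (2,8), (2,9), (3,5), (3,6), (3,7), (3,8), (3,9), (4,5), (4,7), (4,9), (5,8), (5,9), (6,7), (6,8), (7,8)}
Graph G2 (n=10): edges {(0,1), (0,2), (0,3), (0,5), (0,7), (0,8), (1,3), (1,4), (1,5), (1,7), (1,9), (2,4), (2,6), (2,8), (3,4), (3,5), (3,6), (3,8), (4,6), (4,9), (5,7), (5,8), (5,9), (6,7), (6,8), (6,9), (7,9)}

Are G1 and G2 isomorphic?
Yes, isomorphic

The graphs are isomorphic.
One valid mapping φ: V(G1) → V(G2): 0→9, 1→8, 2→7, 3→3, 4→2, 5→4, 6→5, 7→0, 8→1, 9→6

Verify φ preserves adjacency — for each edge of G1, its image is an edge of G2:
  (0,2) → (φ(0),φ(2)) = (7,9) ∈ E(G2) ✓
  (0,5) → (φ(0),φ(5)) = (4,9) ∈ E(G2) ✓
  (0,6) → (φ(0),φ(6)) = (5,9) ∈ E(G2) ✓
  (0,8) → (φ(0),φ(8)) = (1,9) ∈ E(G2) ✓
  (0,9) → (φ(0),φ(9)) = (6,9) ∈ E(G2) ✓
  (1,3) → (φ(1),φ(3)) = (3,8) ∈ E(G2) ✓
  (1,4) → (φ(1),φ(4)) = (2,8) ∈ E(G2) ✓
  (1,6) → (φ(1),φ(6)) = (5,8) ∈ E(G2) ✓
  (1,7) → (φ(1),φ(7)) = (0,8) ∈ E(G2) ✓
  (1,9) → (φ(1),φ(9)) = (6,8) ∈ E(G2) ✓
  (2,6) → (φ(2),φ(6)) = (5,7) ∈ E(G2) ✓
  (2,7) → (φ(2),φ(7)) = (0,7) ∈ E(G2) ✓
  (2,8) → (φ(2),φ(8)) = (1,7) ∈ E(G2) ✓
  (2,9) → (φ(2),φ(9)) = (6,7) ∈ E(G2) ✓
  (3,5) → (φ(3),φ(5)) = (3,4) ∈ E(G2) ✓
  (3,6) → (φ(3),φ(6)) = (3,5) ∈ E(G2) ✓
  (3,7) → (φ(3),φ(7)) = (0,3) ∈ E(G2) ✓
  (3,8) → (φ(3),φ(8)) = (1,3) ∈ E(G2) ✓
  (3,9) → (φ(3),φ(9)) = (3,6) ∈ E(G2) ✓
  (4,5) → (φ(4),φ(5)) = (2,4) ∈ E(G2) ✓
  (4,7) → (φ(4),φ(7)) = (0,2) ∈ E(G2) ✓
  (4,9) → (φ(4),φ(9)) = (2,6) ∈ E(G2) ✓
  (5,8) → (φ(5),φ(8)) = (1,4) ∈ E(G2) ✓
  (5,9) → (φ(5),φ(9)) = (4,6) ∈ E(G2) ✓
  (6,7) → (φ(6),φ(7)) = (0,5) ∈ E(G2) ✓
  (6,8) → (φ(6),φ(8)) = (1,5) ∈ E(G2) ✓
  (7,8) → (φ(7),φ(8)) = (0,1) ∈ E(G2) ✓
All 27 edges of G1 map to edges of G2, and |E(G1)| = |E(G2)| = 27, so φ is a bijection on edges as well as vertices. Hence G1 ≅ G2.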